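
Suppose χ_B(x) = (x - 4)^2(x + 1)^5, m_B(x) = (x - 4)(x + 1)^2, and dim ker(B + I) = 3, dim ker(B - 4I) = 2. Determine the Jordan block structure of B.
Jordan blocks: (-1, 2), (-1, 2), (-1, 1), (4, 1), (4, 1)

λ = -1: algebraic multiplicity 5 (exponent in χ_B), largest block size 2 (exponent in m_B), 3 blocks (geometric multiplicity). These force block sizes [2, 2, 1].
λ = 4: algebraic multiplicity 2 (exponent in χ_B), largest block size 1 (exponent in m_B), 2 blocks (geometric multiplicity). These force block sizes [1, 1].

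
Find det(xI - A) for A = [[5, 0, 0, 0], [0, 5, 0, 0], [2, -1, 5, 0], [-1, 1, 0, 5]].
χ_A(x) = (x - 5)^4

xI - A = [[x - 5, 0, 0, 0], [0, x - 5, 0, 0], [-2, 1, x - 5, 0], [1, -1, 0, x - 5]].

Expanding det(xI - A) along the first row:
det(xI - A) = + (x - 5)·det([[x - 5, 0, 0], [1, x - 5, 0], [-1, 0, x - 5]]) - (0)·det([[0, 0, 0], [-2, x - 5, 0], [1, 0, x - 5]]) + (0)·det([[0, x - 5, 0], [-2, 1, 0], [1, -1, x - 5]]) - (0)·det([[0, x - 5, 0], [-2, 1, x - 5], [1, -1, 0]]).

Evaluating gives χ_A(x) = x^4 - 20x^3 + 150x^2 - 500x + 625 = (x - 5)^4.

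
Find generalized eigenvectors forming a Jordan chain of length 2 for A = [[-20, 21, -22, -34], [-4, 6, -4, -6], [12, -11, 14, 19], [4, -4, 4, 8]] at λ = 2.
v_1 = [[3, 1, -1, -1]]^T, v_2 = [[11, 2, -6, -2]]^T

We seek v_1 ∈ ker((A - 2I)^2) \ ker(A - 2I), then set v_{i+1} = (A - 2I) v_i.

One such chain is v_1 = [[3, 1, -1, -1]]^T, v_2 = [[11, 2, -6, -2]]^T. Check: (A - 2I) v_2 = [[0, 0, 0, 0]]^T = 0.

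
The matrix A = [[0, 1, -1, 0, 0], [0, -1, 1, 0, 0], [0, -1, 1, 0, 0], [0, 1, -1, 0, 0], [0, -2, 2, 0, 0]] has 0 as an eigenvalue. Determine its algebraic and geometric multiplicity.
The characteristic polynomial is x^5, so the factor x appears with exponent 5: the algebraic multiplicity is 5.

rank(A) = 1, so the eigenspace has dimension 5 - 1 = 4: the geometric multiplicity is 4.

Since 4 < 5, A is not diagonalizable.

algebraic multiplicity 5, geometric multiplicity 4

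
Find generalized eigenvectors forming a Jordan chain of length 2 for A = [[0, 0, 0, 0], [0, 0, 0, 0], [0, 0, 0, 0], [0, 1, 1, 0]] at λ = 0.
v_1 = [[0, 1, 0, 0]]^T, v_2 = [[0, 0, 0, 1]]^T

We seek v_1 ∈ ker(A^2) \ ker(A), then set v_{i+1} = A v_i.

One such chain is v_1 = [[0, 1, 0, 0]]^T, v_2 = [[0, 0, 0, 1]]^T. Check: A v_2 = [[0, 0, 0, 0]]^T = 0.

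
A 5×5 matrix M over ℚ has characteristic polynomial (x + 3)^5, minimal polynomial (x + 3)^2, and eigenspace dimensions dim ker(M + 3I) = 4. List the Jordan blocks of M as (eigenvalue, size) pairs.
λ = -3: algebraic multiplicity 5 (exponent in χ_M), largest block size 2 (exponent in m_M), 4 blocks (geometric multiplicity). These force block sizes [2, 1, 1, 1].

Jordan blocks: (-3, 2), (-3, 1), (-3, 1), (-3, 1)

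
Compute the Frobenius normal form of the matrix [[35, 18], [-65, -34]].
The invariant factors of A (the non-unit diagonal entries of the Smith normal form of xI - A over ℚ[x]) are (x - 5)(x + 4), each dividing the next. The characteristic polynomial is their product, (x - 5)(x + 4).

The rational canonical form is the block-diagonal matrix of companion matrices C(f_i):
R = [[0, 20], [1, 1]].

R = [[0, 20], [1, 1]]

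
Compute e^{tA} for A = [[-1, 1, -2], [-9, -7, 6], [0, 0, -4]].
e^{tA} = [[(3*t + 1)*e^{-4*t}, t*e^{-4*t}, -2*t*e^{-4*t}], [-9*t*e^{-4*t}, (1 - 3*t)*e^{-4*t}, 6*t*e^{-4*t}], [0, 0, e^{-4*t}]]

A has Jordan form J = [[-4, 1, 0], [0, -4, 0], [0, 0, -4]] with A = PJP^{-1}, so e^{tA} = P e^{tJ} P^{-1}.

For a Jordan block J_k(λ), e^{tJ_k(λ)} = e^{λt} · (I + tN + t^2 N^2/2! + ... + t^{k-1} N^{k-1}/(k-1)!) where N is the nilpotent superdiagonal part.

Assembling the blocks and conjugating back gives the entries of e^{tA} as shown above.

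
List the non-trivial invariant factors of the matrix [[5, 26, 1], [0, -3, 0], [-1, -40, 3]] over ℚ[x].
The Jordan structure of A has elementary divisors (x + 3), (x - 4)^2. Arranging the block sizes at each eigenvalue in decreasing order and taking row products gives the invariant factors.

Invariant factors (smallest first, each dividing the next): (x - 4)^2(x + 3).

Check: the last factor (x - 4)^2(x + 3) is the minimal polynomial, and the product (x - 4)^2(x + 3) is the characteristic polynomial.

(x - 4)^2(x + 3)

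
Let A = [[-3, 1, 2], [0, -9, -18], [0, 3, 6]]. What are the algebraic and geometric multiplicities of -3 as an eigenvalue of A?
The characteristic polynomial is x(x + 3)^2, so the factor x + 3 appears with exponent 2: the algebraic multiplicity is 2.

rank(A + 3I) = 2, so the eigenspace has dimension 3 - 2 = 1: the geometric multiplicity is 1.

Since 1 < 2, A is not diagonalizable.

algebraic multiplicity 2, geometric multiplicity 1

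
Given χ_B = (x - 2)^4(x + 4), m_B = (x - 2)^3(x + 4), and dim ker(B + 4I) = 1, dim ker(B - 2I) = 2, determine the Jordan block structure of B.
λ = -4: algebraic multiplicity 1 (exponent in χ_B), largest block size 1 (exponent in m_B), 1 block (geometric multiplicity). This forces block sizes [1].
λ = 2: algebraic multiplicity 4 (exponent in χ_B), largest block size 3 (exponent in m_B), 2 blocks (geometric multiplicity). These force block sizes [3, 1].

Jordan blocks: (-4, 1), (2, 3), (2, 1)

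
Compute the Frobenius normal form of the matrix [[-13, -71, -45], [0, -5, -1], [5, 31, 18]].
The invariant factors of A (the non-unit diagonal entries of the Smith normal form of xI - A over ℚ[x]) are x^3 - 3x + 3, each dividing the next. The characteristic polynomial is their product, x^3 - 3x + 3.

The rational canonical form is the block-diagonal matrix of companion matrices C(f_i):
R = [[0, 0, -3], [1, 0, 3], [0, 1, 0]].

Note the characteristic polynomial does not split into linear factors over ℚ, so A has no Jordan form over ℚ; the rational canonical form exists over any field.

R = [[0, 0, -3], [1, 0, 3], [0, 1, 0]]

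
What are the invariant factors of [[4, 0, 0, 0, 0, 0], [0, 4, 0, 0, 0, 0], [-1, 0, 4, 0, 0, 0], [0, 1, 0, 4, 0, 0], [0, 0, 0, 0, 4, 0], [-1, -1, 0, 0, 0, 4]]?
x - 4, x - 4, (x - 4)^2, (x - 4)^2

The Jordan structure of A has elementary divisors (x - 4)^2, (x - 4)^2, (x - 4), (x - 4). Arranging the block sizes at each eigenvalue in decreasing order and taking row products gives the invariant factors.

Invariant factors (smallest first, each dividing the next): x - 4, x - 4, (x - 4)^2, (x - 4)^2.

Check: the last factor (x - 4)^2 is the minimal polynomial, and the product (x - 4)^6 is the characteristic polynomial.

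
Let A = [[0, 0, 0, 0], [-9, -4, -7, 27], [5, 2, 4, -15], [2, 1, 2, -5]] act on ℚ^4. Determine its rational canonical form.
R = [[0, 0, 0, 0], [1, 0, 0, -5], [0, 1, 0, -1], [0, 0, 1, -5]]

The invariant factors of A (the non-unit diagonal entries of the Smith normal form of xI - A over ℚ[x]) are x(x + 5)(x^2 + 1), each dividing the next. The characteristic polynomial is their product, x(x + 5)(x^2 + 1).

The rational canonical form is the block-diagonal matrix of companion matrices C(f_i):
R = [[0, 0, 0, 0], [1, 0, 0, -5], [0, 1, 0, -1], [0, 0, 1, -5]].

Note the characteristic polynomial does not split into linear factors over ℚ, so A has no Jordan form over ℚ; the rational canonical form exists over any field.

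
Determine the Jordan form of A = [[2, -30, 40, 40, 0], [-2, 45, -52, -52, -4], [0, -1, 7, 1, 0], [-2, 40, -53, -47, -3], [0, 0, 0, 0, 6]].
J = [[-3, 0, 0, 0, 0], [0, -2, 0, 0, 0], [0, 0, 6, 1, 0], [0, 0, 0, 6, 1], [0, 0, 0, 0, 6]]

The characteristic polynomial is det(xI - A) = (x - 6)^3(x + 2)(x + 3), so the eigenvalues are -3 (algebraic multiplicity 1), -2 (algebraic multiplicity 1), 6 (algebraic multiplicity 3).

For λ = -3: algebraic multiplicity 1 gives one 1×1 block.

For λ = -2: algebraic multiplicity 1 gives one 1×1 block.

For λ = 6: rank(A - 6I) = 4, rank((A - 6I)^2) = 3, rank((A - 6I)^3) = 2. The eigenspace has dimension 5 - 4 = 1, so there is 1 Jordan block; the rank sequence gives block sizes [3].

Assembling the blocks gives the Jordan form J above.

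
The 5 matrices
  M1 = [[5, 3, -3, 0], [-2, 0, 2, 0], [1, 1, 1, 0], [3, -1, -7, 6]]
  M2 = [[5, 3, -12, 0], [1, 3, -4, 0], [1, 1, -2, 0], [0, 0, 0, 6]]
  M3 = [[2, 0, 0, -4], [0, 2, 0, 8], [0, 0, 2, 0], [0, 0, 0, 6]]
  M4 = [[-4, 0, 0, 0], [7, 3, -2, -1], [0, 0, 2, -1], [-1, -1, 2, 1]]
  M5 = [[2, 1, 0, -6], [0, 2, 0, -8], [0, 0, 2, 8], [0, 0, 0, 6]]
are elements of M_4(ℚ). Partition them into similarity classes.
3 classes: {M1, M2, M5}, {M3}, {M4}

Characteristic polynomials: χ_{M1} = (x - 6)(x - 2)^3, χ_{M2} = (x - 6)(x - 2)^3, χ_{M3} = (x - 6)(x - 2)^3, χ_{M4} = (x - 2)^3(x + 4), χ_{M5} = (x - 6)(x - 2)^3.

{M1, M2, M5}: invariant factors x - 2, (x - 6)(x - 2)^2.

{M3}: invariant factors x - 2, x - 2, (x - 6)(x - 2).

{M4}: invariant factors (x - 2)^3(x + 4).

Matrices are similar if and only if their invariant-factor lists agree; the partition into similarity classes is {M1, M2, M5}, {M3}, {M4}.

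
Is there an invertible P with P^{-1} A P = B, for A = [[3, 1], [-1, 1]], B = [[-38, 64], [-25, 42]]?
Two matrices over a field are similar if and only if they have the same invariant factors.

Both A and B have characteristic polynomial (x - 2)^2 and minimal polynomial (x - 2)^2. Computing further, both have invariant factors (x - 2)^2. Hence A and B are similar.

Yes.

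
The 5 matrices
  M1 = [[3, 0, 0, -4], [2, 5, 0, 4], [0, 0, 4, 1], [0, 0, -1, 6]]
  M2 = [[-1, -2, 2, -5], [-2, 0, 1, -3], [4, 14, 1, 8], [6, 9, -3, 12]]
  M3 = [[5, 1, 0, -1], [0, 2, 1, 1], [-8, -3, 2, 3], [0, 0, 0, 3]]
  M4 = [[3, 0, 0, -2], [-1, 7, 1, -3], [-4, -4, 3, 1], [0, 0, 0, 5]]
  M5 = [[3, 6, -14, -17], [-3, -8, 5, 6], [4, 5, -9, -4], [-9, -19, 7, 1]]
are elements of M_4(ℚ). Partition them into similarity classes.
Characteristic polynomials: χ_{M1} = (x - 5)^3(x - 3), χ_{M2} = (x - 3)^4, χ_{M3} = (x - 3)^4, χ_{M4} = (x - 5)^3(x - 3), χ_{M5} = (x - 2)(x + 5)^3.

{M1}: invariant factors x - 5, (x - 5)^2(x - 3).

{M2, M3}: invariant factors x - 3, (x - 3)^3.

{M4}: invariant factors (x - 5)^3(x - 3).

{M5}: invariant factors (x - 2)(x + 5)^3.

Matrices are similar if and only if their invariant-factor lists agree; the partition into similarity classes is {M1}, {M2, M3}, {M4}, {M5}.

4 classes: {M1}, {M2, M3}, {M4}, {M5}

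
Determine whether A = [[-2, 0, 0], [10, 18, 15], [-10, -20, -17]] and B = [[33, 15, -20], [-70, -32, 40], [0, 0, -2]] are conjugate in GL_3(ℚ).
Yes.

Two matrices over a field are similar if and only if they have the same invariant factors.

Both A and B have characteristic polynomial (x - 3)(x + 2)^2 and minimal polynomial (x - 3)(x + 2). Computing further, both have invariant factors x + 2, (x - 3)(x + 2). Hence A and B are similar.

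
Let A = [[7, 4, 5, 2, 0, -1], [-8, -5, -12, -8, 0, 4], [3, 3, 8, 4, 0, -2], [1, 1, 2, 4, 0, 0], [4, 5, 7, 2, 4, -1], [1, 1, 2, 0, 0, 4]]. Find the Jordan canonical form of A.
J = [[3, 0, 0, 0, 0, 0], [0, 3, 0, 0, 0, 0], [0, 0, 4, 1, 0, 0], [0, 0, 0, 4, 0, 0], [0, 0, 0, 0, 4, 0], [0, 0, 0, 0, 0, 4]]

The characteristic polynomial is det(xI - A) = (x - 4)^4(x - 3)^2, so the eigenvalues are 3 (algebraic multiplicity 2), 4 (algebraic multiplicity 4).

For λ = 3: rank(A - 3I) = 4. The eigenspace has dimension 6 - 4 = 2, so there are 2 Jordan blocks; the rank sequence gives block sizes [1, 1].

For λ = 4: rank(A - 4I) = 3, rank((A - 4I)^2) = 2. The eigenspace has dimension 6 - 3 = 3, so there are 3 Jordan blocks; the rank sequence gives block sizes [2, 1, 1].

Assembling the blocks gives the Jordan form J above.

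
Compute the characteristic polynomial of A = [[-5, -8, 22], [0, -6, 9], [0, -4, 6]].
xI - A = [[x + 5, 8, -22], [0, x + 6, -9], [0, 4, x - 6]].

Expanding det(xI - A) along the first row:
det(xI - A) = + (x + 5)·det([[x + 6, -9], [4, x - 6]]) - (8)·det([[0, -9], [0, x - 6]]) + (-22)·det([[0, x + 6], [0, 4]]).

Evaluating gives χ_A(x) = x^3 + 5x^2 = x^2(x + 5).

χ_A(x) = x^2(x + 5)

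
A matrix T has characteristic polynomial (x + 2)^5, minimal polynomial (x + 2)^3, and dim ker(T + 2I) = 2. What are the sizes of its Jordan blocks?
Jordan blocks: (-2, 3), (-2, 2)

λ = -2: algebraic multiplicity 5 (exponent in χ_T), largest block size 3 (exponent in m_T), 2 blocks (geometric multiplicity). These force block sizes [3, 2].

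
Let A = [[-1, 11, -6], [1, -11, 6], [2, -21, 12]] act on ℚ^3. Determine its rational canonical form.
The invariant factors of A (the non-unit diagonal entries of the Smith normal form of xI - A over ℚ[x]) are x(x^2 - 6), each dividing the next. The characteristic polynomial is their product, x(x^2 - 6).

The rational canonical form is the block-diagonal matrix of companion matrices C(f_i):
R = [[0, 0, 0], [1, 0, 6], [0, 1, 0]].

Note the characteristic polynomial does not split into linear factors over ℚ, so A has no Jordan form over ℚ; the rational canonical form exists over any field.

R = [[0, 0, 0], [1, 0, 6], [0, 1, 0]]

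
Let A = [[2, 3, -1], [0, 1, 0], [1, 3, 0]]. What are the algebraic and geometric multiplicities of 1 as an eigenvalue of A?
algebraic multiplicity 3, geometric multiplicity 2

The characteristic polynomial is (x - 1)^3, so the factor x - 1 appears with exponent 3: the algebraic multiplicity is 3.

rank(A - I) = 1, so the eigenspace has dimension 3 - 1 = 2: the geometric multiplicity is 2.

Since 2 < 3, A is not diagonalizable.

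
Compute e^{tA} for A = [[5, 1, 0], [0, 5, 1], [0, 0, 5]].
e^{tA} = [[e^{5*t}, t*e^{5*t}, t^2*e^{5*t}/2], [0, e^{5*t}, t*e^{5*t}], [0, 0, e^{5*t}]]

A has Jordan form J = [[5, 1, 0], [0, 5, 1], [0, 0, 5]] with A = PJP^{-1}, so e^{tA} = P e^{tJ} P^{-1}.

For a Jordan block J_k(λ), e^{tJ_k(λ)} = e^{λt} · (I + tN + t^2 N^2/2! + ... + t^{k-1} N^{k-1}/(k-1)!) where N is the nilpotent superdiagonal part.

Assembling the blocks and conjugating back gives the entries of e^{tA} as shown above.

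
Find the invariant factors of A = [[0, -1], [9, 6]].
The Jordan structure of A has elementary divisors (x - 3)^2. Arranging the block sizes at each eigenvalue in decreasing order and taking row products gives the invariant factors.

Invariant factors (smallest first, each dividing the next): (x - 3)^2.

Check: the last factor (x - 3)^2 is the minimal polynomial, and the product (x - 3)^2 is the characteristic polynomial.

(x - 3)^2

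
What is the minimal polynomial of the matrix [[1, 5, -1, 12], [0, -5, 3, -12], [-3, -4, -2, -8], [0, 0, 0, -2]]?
The characteristic polynomial factors as (x + 2)^4. The minimal polynomial is ∏(x - λ)^{k_λ} where k_λ is the size of the largest Jordan block at λ.

For λ = -2: rank(A + 2I) = 2, and the largest Jordan block has size 3 (the smallest k with rank((A + 2I)^k) = rank((A + 2I)^(k+1))).

So m_A(x) = (x + 2)^3.

m_A(x) = (x + 2)^3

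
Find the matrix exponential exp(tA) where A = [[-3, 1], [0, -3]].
A has Jordan form J = [[-3, 1], [0, -3]] with A = PJP^{-1}, so e^{tA} = P e^{tJ} P^{-1}.

For a Jordan block J_k(λ), e^{tJ_k(λ)} = e^{λt} · (I + tN + t^2 N^2/2! + ... + t^{k-1} N^{k-1}/(k-1)!) where N is the nilpotent superdiagonal part.

Assembling the blocks and conjugating back gives the entries of e^{tA} as shown above.

e^{tA} = [[e^{-3*t}, t*e^{-3*t}], [0, e^{-3*t}]]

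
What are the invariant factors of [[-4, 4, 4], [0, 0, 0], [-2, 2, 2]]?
The Jordan structure of A has elementary divisors (x + 2), x, x. Arranging the block sizes at each eigenvalue in decreasing order and taking row products gives the invariant factors.

Invariant factors (smallest first, each dividing the next): x, x(x + 2).

Check: the last factor x(x + 2) is the minimal polynomial, and the product x^2(x + 2) is the characteristic polynomial.

x, x(x + 2)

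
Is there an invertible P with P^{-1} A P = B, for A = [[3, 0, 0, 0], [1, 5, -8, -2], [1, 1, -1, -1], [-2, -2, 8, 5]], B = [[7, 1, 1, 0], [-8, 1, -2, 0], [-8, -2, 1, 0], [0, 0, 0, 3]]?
No.

Both have characteristic polynomial (x - 3)^4, but the minimal polynomial of A is (x - 3)^3 while the minimal polynomial of B is (x - 3)^2. The minimal polynomial is a similarity invariant, so A and B are not similar.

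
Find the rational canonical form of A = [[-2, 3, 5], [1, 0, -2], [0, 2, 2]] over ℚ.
R = [[0, 0, -4], [1, 0, 3], [0, 1, 0]]

The invariant factors of A (the non-unit diagonal entries of the Smith normal form of xI - A over ℚ[x]) are x^3 - 3x + 4, each dividing the next. The characteristic polynomial is their product, x^3 - 3x + 4.

The rational canonical form is the block-diagonal matrix of companion matrices C(f_i):
R = [[0, 0, -4], [1, 0, 3], [0, 1, 0]].

Note the characteristic polynomial does not split into linear factors over ℚ, so A has no Jordan form over ℚ; the rational canonical form exists over any field.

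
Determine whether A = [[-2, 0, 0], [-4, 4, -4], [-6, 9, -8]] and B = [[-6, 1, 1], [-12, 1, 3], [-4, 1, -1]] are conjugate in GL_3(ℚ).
Yes.

Two matrices over a field are similar if and only if they have the same invariant factors.

Both A and B have characteristic polynomial (x + 2)^3 and minimal polynomial (x + 2)^2. Computing further, both have invariant factors x + 2, (x + 2)^2. Hence A and B are similar.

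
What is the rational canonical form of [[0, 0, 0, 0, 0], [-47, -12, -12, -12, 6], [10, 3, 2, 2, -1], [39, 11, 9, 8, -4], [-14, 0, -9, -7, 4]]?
R = [[0, 0, 0, 0, 0], [1, 0, 0, 0, 6], [0, 1, 0, 0, -1], [0, 0, 1, 0, -1], [0, 0, 0, 1, 2]]

The invariant factors of A (the non-unit diagonal entries of the Smith normal form of xI - A over ℚ[x]) are x(x - 2)(x^3 + x + 3), each dividing the next. The characteristic polynomial is their product, x(x - 2)(x^3 + x + 3).

The rational canonical form is the block-diagonal matrix of companion matrices C(f_i):
R = [[0, 0, 0, 0, 0], [1, 0, 0, 0, 6], [0, 1, 0, 0, -1], [0, 0, 1, 0, -1], [0, 0, 0, 1, 2]].

Note the characteristic polynomial does not split into linear factors over ℚ, so A has no Jordan form over ℚ; the rational canonical form exists over any field.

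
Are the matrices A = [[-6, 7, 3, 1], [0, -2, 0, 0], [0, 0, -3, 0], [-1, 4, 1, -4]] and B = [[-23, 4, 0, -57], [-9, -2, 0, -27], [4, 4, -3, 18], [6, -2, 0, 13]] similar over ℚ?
Two matrices over a field are similar if and only if they have the same invariant factors.

Both A and B have characteristic polynomial (x + 2)(x + 3)(x + 5)^2 and minimal polynomial (x + 2)(x + 3)(x + 5)^2. Computing further, both have invariant factors (x + 2)(x + 3)(x + 5)^2. Hence A and B are similar.

Yes.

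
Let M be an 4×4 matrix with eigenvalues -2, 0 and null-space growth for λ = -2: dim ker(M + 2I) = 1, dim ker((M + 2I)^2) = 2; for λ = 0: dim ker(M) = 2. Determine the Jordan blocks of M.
Jordan blocks: (-2, 2), (0, 1), (0, 1)

λ = -2: successive nullity increments [1, 1] count blocks of size ≥ k; block sizes are [2].
λ = 0: successive nullity increments [2] count blocks of size ≥ k; block sizes are [1, 1].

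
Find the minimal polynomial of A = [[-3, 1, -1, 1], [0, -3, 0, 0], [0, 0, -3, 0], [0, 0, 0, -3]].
m_A(x) = (x + 3)^2

The characteristic polynomial factors as (x + 3)^4. The minimal polynomial is ∏(x - λ)^{k_λ} where k_λ is the size of the largest Jordan block at λ.

For λ = -3: rank(A + 3I) = 1, and the largest Jordan block has size 2 (the smallest k with rank((A + 3I)^k) = rank((A + 3I)^(k+1))).

So m_A(x) = (x + 3)^2.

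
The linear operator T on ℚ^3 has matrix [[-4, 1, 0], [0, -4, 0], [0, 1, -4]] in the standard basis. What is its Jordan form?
The characteristic polynomial is det(xI - A) = (x + 4)^3, so the eigenvalues are -4 (algebraic multiplicity 3).

For λ = -4: rank(A + 4I) = 1, rank((A + 4I)^2) = 0. The eigenspace has dimension 3 - 1 = 2, so there are 2 Jordan blocks; the rank sequence gives block sizes [2, 1].

Assembling the blocks gives the Jordan form J above.

J = [[-4, 1, 0], [0, -4, 0], [0, 0, -4]]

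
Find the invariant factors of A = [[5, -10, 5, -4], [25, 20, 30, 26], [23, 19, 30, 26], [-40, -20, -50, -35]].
The Jordan structure of A has elementary divisors (x - 5)^3, (x - 5). Arranging the block sizes at each eigenvalue in decreasing order and taking row products gives the invariant factors.

Invariant factors (smallest first, each dividing the next): x - 5, (x - 5)^3.

Check: the last factor (x - 5)^3 is the minimal polynomial, and the product (x - 5)^4 is the characteristic polynomial.

x - 5, (x - 5)^3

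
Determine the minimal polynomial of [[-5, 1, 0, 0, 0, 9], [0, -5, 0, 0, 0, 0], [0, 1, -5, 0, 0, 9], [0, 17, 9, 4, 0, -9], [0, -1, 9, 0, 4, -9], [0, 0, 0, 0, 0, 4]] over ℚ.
m_A(x) = (x - 4)(x + 5)^2

The characteristic polynomial factors as (x - 4)^3(x + 5)^3. The minimal polynomial is ∏(x - λ)^{k_λ} where k_λ is the size of the largest Jordan block at λ.

For λ = -5: rank(A + 5I) = 4, and the largest Jordan block has size 2 (the smallest k with rank((A + 5I)^k) = rank((A + 5I)^(k+1))).
For λ = 4: rank(A - 4I) = 3, and the largest Jordan block has size 1 (the smallest k with rank((A - 4I)^k) = rank((A - 4I)^(k+1))).

So m_A(x) = (x - 4)(x + 5)^2.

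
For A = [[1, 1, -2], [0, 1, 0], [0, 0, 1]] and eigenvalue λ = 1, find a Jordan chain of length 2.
v_1 = [[1, 1, 0]]^T, v_2 = [[1, 0, 0]]^T

We seek v_1 ∈ ker((A - I)^2) \ ker(A - I), then set v_{i+1} = (A - I) v_i.

One such chain is v_1 = [[1, 1, 0]]^T, v_2 = [[1, 0, 0]]^T. Check: (A - I) v_2 = [[0, 0, 0]]^T = 0.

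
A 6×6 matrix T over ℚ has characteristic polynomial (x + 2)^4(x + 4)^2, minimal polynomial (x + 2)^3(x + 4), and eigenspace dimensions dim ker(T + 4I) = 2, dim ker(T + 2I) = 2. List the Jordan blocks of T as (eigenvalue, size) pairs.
Jordan blocks: (-4, 1), (-4, 1), (-2, 3), (-2, 1)

λ = -4: algebraic multiplicity 2 (exponent in χ_T), largest block size 1 (exponent in m_T), 2 blocks (geometric multiplicity). These force block sizes [1, 1].
λ = -2: algebraic multiplicity 4 (exponent in χ_T), largest block size 3 (exponent in m_T), 2 blocks (geometric multiplicity). These force block sizes [3, 1].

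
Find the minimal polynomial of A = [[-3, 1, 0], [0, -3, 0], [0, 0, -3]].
m_A(x) = (x + 3)^2

The characteristic polynomial factors as (x + 3)^3. The minimal polynomial is ∏(x - λ)^{k_λ} where k_λ is the size of the largest Jordan block at λ.

For λ = -3: rank(A + 3I) = 1, and the largest Jordan block has size 2 (the smallest k with rank((A + 3I)^k) = rank((A + 3I)^(k+1))).

So m_A(x) = (x + 3)^2.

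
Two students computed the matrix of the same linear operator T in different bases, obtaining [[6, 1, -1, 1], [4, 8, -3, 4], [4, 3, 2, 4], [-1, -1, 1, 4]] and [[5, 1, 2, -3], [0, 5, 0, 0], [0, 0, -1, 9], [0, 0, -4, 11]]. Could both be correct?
Yes.

Two matrices over a field are similar if and only if they have the same invariant factors.

Both A and B have characteristic polynomial (x - 5)^4 and minimal polynomial (x - 5)^2. Computing further, both have invariant factors (x - 5)^2, (x - 5)^2. Hence A and B are similar.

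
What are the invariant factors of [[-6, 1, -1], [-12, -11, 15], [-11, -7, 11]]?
The Jordan structure of A has elementary divisors (x + 5)^2, (x - 4). Arranging the block sizes at each eigenvalue in decreasing order and taking row products gives the invariant factors.

Invariant factors (smallest first, each dividing the next): (x - 4)(x + 5)^2.

Check: the last factor (x - 4)(x + 5)^2 is the minimal polynomial, and the product (x - 4)(x + 5)^2 is the characteristic polynomial.

(x - 4)(x + 5)^2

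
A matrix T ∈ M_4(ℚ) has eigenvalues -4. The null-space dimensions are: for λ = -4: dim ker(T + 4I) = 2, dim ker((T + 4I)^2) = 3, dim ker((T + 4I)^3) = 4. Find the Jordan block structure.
Jordan blocks: (-4, 3), (-4, 1)

λ = -4: successive nullity increments [2, 1, 1] count blocks of size ≥ k; block sizes are [3, 1].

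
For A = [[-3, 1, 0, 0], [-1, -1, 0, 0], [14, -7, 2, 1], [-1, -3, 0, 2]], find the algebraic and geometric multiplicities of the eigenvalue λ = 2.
algebraic multiplicity 2, geometric multiplicity 1

The characteristic polynomial is (x - 2)^2(x + 2)^2, so the factor x - 2 appears with exponent 2: the algebraic multiplicity is 2.

rank(A - 2I) = 3, so the eigenspace has dimension 4 - 3 = 1: the geometric multiplicity is 1.

Since 1 < 2, A is not diagonalizable.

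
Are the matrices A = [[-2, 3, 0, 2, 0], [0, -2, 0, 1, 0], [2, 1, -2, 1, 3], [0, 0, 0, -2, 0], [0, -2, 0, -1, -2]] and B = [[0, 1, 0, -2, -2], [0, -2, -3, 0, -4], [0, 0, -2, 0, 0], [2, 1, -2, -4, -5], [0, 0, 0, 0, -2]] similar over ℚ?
Two matrices over a field are similar if and only if they have the same invariant factors.

Both A and B have characteristic polynomial (x + 2)^5 and minimal polynomial (x + 2)^3. Computing further, both have invariant factors (x + 2)^2, (x + 2)^3. Hence A and B are similar.

Yes.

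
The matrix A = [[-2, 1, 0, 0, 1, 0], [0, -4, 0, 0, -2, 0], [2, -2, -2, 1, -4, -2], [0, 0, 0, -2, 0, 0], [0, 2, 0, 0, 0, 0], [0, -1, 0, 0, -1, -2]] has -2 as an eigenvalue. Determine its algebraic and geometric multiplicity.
The characteristic polynomial is (x + 2)^6, so the factor x + 2 appears with exponent 6: the algebraic multiplicity is 6.

rank(A + 2I) = 2, so the eigenspace has dimension 6 - 2 = 4: the geometric multiplicity is 4.

Since 4 < 6, A is not diagonalizable.

algebraic multiplicity 6, geometric multiplicity 4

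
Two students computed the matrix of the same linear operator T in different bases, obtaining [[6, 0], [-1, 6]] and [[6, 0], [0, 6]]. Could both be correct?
Both have characteristic polynomial (x - 6)^2, but the minimal polynomial of A is (x - 6)^2 while the minimal polynomial of B is x - 6. The minimal polynomial is a similarity invariant, so A and B are not similar.

No.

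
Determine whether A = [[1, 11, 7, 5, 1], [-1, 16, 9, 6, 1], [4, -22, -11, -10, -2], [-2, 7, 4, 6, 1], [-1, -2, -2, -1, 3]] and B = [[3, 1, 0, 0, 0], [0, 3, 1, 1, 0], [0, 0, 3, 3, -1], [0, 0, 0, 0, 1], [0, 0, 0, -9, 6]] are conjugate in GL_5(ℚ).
Yes.

Two matrices over a field are similar if and only if they have the same invariant factors.

Both A and B have characteristic polynomial (x - 3)^5 and minimal polynomial (x - 3)^3. Computing further, both have invariant factors (x - 3)^2, (x - 3)^3. Hence A and B are similar.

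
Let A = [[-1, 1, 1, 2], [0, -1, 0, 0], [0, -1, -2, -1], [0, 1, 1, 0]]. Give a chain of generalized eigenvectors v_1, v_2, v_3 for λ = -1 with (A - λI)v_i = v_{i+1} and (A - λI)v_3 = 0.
v_1 = [[0, 0, 2, -1]]^T, v_2 = [[0, 0, -1, 1]]^T, v_3 = [[1, 0, 0, 0]]^T

We seek v_1 ∈ ker((A + I)^3) \ ker((A + I)^2), then set v_{i+1} = (A + I) v_i.

One such chain is v_1 = [[0, 0, 2, -1]]^T, v_2 = [[0, 0, -1, 1]]^T, v_3 = [[1, 0, 0, 0]]^T. Check: (A + I) v_3 = [[0, 0, 0, 0]]^T = 0.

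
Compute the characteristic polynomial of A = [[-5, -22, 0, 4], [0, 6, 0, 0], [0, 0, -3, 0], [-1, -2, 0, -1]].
xI - A = [[x + 5, 22, 0, -4], [0, x - 6, 0, 0], [0, 0, x + 3, 0], [1, 2, 0, x + 1]].

Expanding det(xI - A) along the first row:
det(xI - A) = + (x + 5)·det([[x - 6, 0, 0], [0, x + 3, 0], [2, 0, x + 1]]) - (22)·det([[0, 0, 0], [0, x + 3, 0], [1, 0, x + 1]]) + (0)·det([[0, x - 6, 0], [0, 0, 0], [1, 2, x + 1]]) - (-4)·det([[0, x - 6, 0], [0, 0, x + 3], [1, 2, 0]]).

Evaluating gives χ_A(x) = x^4 + 3x^3 - 27x^2 - 135x - 162 = (x - 6)(x + 3)^3.

χ_A(x) = (x - 6)(x + 3)^3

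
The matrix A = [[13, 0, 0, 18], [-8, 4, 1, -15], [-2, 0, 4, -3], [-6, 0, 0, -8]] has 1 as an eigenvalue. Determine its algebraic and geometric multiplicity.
algebraic multiplicity 1, geometric multiplicity 1

The characteristic polynomial is (x - 4)^3(x - 1), so the factor x - 1 appears with exponent 1: the algebraic multiplicity is 1.

rank(A - I) = 3, so the eigenspace has dimension 4 - 3 = 1: the geometric multiplicity is 1.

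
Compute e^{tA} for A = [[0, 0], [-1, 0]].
e^{tA} = [[1, 0], [-t, 1]]

A has Jordan form J = [[0, 1], [0, 0]] with A = PJP^{-1}, so e^{tA} = P e^{tJ} P^{-1}.

For a Jordan block J_k(λ), e^{tJ_k(λ)} = e^{λt} · (I + tN + t^2 N^2/2! + ... + t^{k-1} N^{k-1}/(k-1)!) where N is the nilpotent superdiagonal part.

Assembling the blocks and conjugating back gives the entries of e^{tA} as shown above.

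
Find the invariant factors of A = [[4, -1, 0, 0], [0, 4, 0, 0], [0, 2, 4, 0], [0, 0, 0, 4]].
The Jordan structure of A has elementary divisors (x - 4)^2, (x - 4), (x - 4). Arranging the block sizes at each eigenvalue in decreasing order and taking row products gives the invariant factors.

Invariant factors (smallest first, each dividing the next): x - 4, x - 4, (x - 4)^2.

Check: the last factor (x - 4)^2 is the minimal polynomial, and the product (x - 4)^4 is the characteristic polynomial.

x - 4, x - 4, (x - 4)^2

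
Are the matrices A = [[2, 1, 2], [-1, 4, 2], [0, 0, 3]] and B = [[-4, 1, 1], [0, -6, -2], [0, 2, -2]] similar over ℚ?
No.

trace(A) = 9 but trace(B) = -12. The trace is a similarity invariant, so A and B are not similar.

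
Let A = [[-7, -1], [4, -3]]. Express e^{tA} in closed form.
e^{tA} = [[(1 - 2*t)*e^{-5*t}, -t*e^{-5*t}], [4*t*e^{-5*t}, (2*t + 1)*e^{-5*t}]]

A has Jordan form J = [[-5, 1], [0, -5]] with A = PJP^{-1}, so e^{tA} = P e^{tJ} P^{-1}.

For a Jordan block J_k(λ), e^{tJ_k(λ)} = e^{λt} · (I + tN + t^2 N^2/2! + ... + t^{k-1} N^{k-1}/(k-1)!) where N is the nilpotent superdiagonal part.

Assembling the blocks and conjugating back gives the entries of e^{tA} as shown above.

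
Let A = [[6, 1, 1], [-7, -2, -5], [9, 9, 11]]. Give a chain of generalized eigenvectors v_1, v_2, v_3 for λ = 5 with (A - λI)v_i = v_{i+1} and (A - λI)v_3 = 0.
v_1 = [[0, -3, 4]]^T, v_2 = [[1, 1, -3]]^T, v_3 = [[-1, 1, 0]]^T

We seek v_1 ∈ ker((A - 5I)^3) \ ker((A - 5I)^2), then set v_{i+1} = (A - 5I) v_i.

One such chain is v_1 = [[0, -3, 4]]^T, v_2 = [[1, 1, -3]]^T, v_3 = [[-1, 1, 0]]^T. Check: (A - 5I) v_3 = [[0, 0, 0]]^T = 0.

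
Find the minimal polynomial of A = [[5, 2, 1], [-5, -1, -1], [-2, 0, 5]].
m_A(x) = (x - 3)^3

The characteristic polynomial factors as (x - 3)^3. The minimal polynomial is ∏(x - λ)^{k_λ} where k_λ is the size of the largest Jordan block at λ.

For λ = 3: rank(A - 3I) = 2, and the largest Jordan block has size 3 (the smallest k with rank((A - 3I)^k) = rank((A - 3I)^(k+1))).

So m_A(x) = (x - 3)^3.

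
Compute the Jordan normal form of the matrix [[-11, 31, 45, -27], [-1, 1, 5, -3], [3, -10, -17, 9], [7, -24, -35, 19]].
The characteristic polynomial is det(xI - A) = (x + 2)^4, so the eigenvalues are -2 (algebraic multiplicity 4).

For λ = -2: rank(A + 2I) = 2, rank((A + 2I)^2) = 1, rank((A + 2I)^3) = 0. The eigenspace has dimension 4 - 2 = 2, so there are 2 Jordan blocks; the rank sequence gives block sizes [3, 1].

Assembling the blocks gives the Jordan form J above.

J = [[-2, 1, 0, 0], [0, -2, 1, 0], [0, 0, -2, 0], [0, 0, 0, -2]]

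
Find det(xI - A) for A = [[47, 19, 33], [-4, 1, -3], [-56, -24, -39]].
χ_A(x) = (x - 3)^3

xI - A = [[x - 47, -19, -33], [4, x - 1, 3], [56, 24, x + 39]].

Expanding det(xI - A) along the first row:
det(xI - A) = + (x - 47)·det([[x - 1, 3], [24, x + 39]]) - (-19)·det([[4, 3], [56, x + 39]]) + (-33)·det([[4, x - 1], [56, 24]]).

Evaluating gives χ_A(x) = x^3 - 9x^2 + 27x - 27 = (x - 3)^3.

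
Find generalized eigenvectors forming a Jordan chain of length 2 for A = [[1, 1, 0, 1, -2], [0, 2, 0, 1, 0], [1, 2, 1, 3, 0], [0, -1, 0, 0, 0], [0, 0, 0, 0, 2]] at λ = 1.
We seek v_1 ∈ ker((A - I)^2) \ ker(A - I), then set v_{i+1} = (A - I) v_i.

One such chain is v_1 = [[-1, 1, 0, 0, 0]]^T, v_2 = [[1, 1, 1, -1, 0]]^T. Check: (A - I) v_2 = [[0, 0, 0, 0, 0]]^T = 0.

v_1 = [[-1, 1, 0, 0, 0]]^T, v_2 = [[1, 1, 1, -1, 0]]^T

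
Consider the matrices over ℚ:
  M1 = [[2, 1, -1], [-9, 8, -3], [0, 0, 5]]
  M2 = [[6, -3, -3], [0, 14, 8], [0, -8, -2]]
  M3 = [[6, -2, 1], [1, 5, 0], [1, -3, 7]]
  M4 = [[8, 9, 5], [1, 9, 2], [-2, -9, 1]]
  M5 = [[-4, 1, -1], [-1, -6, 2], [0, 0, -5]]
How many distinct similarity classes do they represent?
Characteristic polynomials: χ_{M1} = (x - 5)^3, χ_{M2} = (x - 6)^3, χ_{M3} = (x - 6)^3, χ_{M4} = (x - 6)^3, χ_{M5} = (x + 5)^3.

{M1}: invariant factors x - 5, (x - 5)^2.

{M2}: invariant factors x - 6, (x - 6)^2.

{M3, M4}: invariant factors (x - 6)^3.

{M5}: invariant factors (x + 5)^3.

Matrices are similar if and only if their invariant-factor lists agree; the partition into similarity classes is {M1}, {M2}, {M3, M4}, {M5}.

4 classes: {M1}, {M2}, {M3, M4}, {M5}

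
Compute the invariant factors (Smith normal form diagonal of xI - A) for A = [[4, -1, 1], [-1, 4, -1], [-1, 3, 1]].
(x - 3)^3

The Jordan structure of A has elementary divisors (x - 3)^3. Arranging the block sizes at each eigenvalue in decreasing order and taking row products gives the invariant factors.

Invariant factors (smallest first, each dividing the next): (x - 3)^3.

Check: the last factor (x - 3)^3 is the minimal polynomial, and the product (x - 3)^3 is the characteristic polynomial.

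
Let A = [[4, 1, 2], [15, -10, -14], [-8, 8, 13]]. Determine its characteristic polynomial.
xI - A = [[x - 4, -1, -2], [-15, x + 10, 14], [8, -8, x - 13]].

Expanding det(xI - A) along the first row:
det(xI - A) = + (x - 4)·det([[x + 10, 14], [-8, x - 13]]) - (-1)·det([[-15, 14], [8, x - 13]]) + (-2)·det([[-15, x + 10], [8, -8]]).

Evaluating gives χ_A(x) = x^3 - 7x^2 - 5x + 75 = (x - 5)^2(x + 3).

χ_A(x) = (x - 5)^2(x + 3)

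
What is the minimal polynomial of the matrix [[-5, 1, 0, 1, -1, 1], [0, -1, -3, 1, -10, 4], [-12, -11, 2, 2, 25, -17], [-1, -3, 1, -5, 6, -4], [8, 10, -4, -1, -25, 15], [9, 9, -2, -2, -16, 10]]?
The characteristic polynomial factors as (x + 2)^2(x + 5)^4. The minimal polynomial is ∏(x - λ)^{k_λ} where k_λ is the size of the largest Jordan block at λ.

For λ = -5: rank(A + 5I) = 4, and the largest Jordan block has size 2 (the smallest k with rank((A + 5I)^k) = rank((A + 5I)^(k+1))).
For λ = -2: rank(A + 2I) = 5, and the largest Jordan block has size 2 (the smallest k with rank((A + 2I)^k) = rank((A + 2I)^(k+1))).

So m_A(x) = (x + 2)^2(x + 5)^2.

m_A(x) = (x + 2)^2(x + 5)^2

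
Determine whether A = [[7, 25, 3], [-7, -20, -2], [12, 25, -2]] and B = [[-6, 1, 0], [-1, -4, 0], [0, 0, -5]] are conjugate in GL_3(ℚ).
No.

Both have characteristic polynomial (x + 5)^3, but the minimal polynomial of A is (x + 5)^3 while the minimal polynomial of B is (x + 5)^2. The minimal polynomial is a similarity invariant, so A and B are not similar.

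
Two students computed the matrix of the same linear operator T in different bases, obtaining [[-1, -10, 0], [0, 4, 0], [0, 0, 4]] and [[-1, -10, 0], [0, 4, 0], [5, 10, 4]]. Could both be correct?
Yes.

Two matrices over a field are similar if and only if they have the same invariant factors.

Both A and B have characteristic polynomial (x - 4)^2(x + 1) and minimal polynomial (x - 4)(x + 1). Computing further, both have invariant factors x - 4, (x - 4)(x + 1). Hence A and B are similar.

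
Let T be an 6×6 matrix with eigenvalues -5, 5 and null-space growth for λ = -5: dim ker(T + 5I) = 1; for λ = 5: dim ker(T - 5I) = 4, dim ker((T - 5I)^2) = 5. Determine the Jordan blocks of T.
λ = -5: successive nullity increments [1] count blocks of size ≥ k; block sizes are [1].
λ = 5: successive nullity increments [4, 1] count blocks of size ≥ k; block sizes are [2, 1, 1, 1].

Jordan blocks: (-5, 1), (5, 2), (5, 1), (5, 1), (5, 1)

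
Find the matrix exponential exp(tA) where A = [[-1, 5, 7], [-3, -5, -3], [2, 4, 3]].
A has Jordan form J = [[-2, 1, 0], [0, -2, 0], [0, 0, 1]] with A = PJP^{-1}, so e^{tA} = P e^{tJ} P^{-1}.

For a Jordan block J_k(λ), e^{tJ_k(λ)} = e^{λt} · (I + tN + t^2 N^2/2! + ... + t^{k-1} N^{k-1}/(k-1)!) where N is the nilpotent superdiagonal part.

Assembling the blocks and conjugating back gives the entries of e^{tA} as shown above.

e^{tA} = [[(t + 1)*e^{-2*t}, (-t + 2*e^{3*t} - 2)*e^{-2*t}, (-2*t + 3*e^{3*t} - 3)*e^{-2*t}], [-3*t*e^{-2*t}, (3*t - 2*e^{3*t} + 3)*e^{-2*t}, 3*(2*t - e^{3*t} + 1)*e^{-2*t}], [2*t*e^{-2*t}, 2*(-t + e^{3*t} - 1)*e^{-2*t}, (-4*t + 3*e^{3*t} - 2)*e^{-2*t}]]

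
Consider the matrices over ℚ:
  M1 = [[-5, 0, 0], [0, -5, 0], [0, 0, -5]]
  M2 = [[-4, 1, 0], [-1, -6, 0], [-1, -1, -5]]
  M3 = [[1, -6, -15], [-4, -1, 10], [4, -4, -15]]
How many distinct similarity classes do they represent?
2 classes: {M1}, {M2, M3}

Characteristic polynomials: χ_{M1} = (x + 5)^3, χ_{M2} = (x + 5)^3, χ_{M3} = (x + 5)^3.

{M1}: invariant factors x + 5, x + 5, x + 5.

{M2, M3}: invariant factors x + 5, (x + 5)^2.

Matrices are similar if and only if their invariant-factor lists agree; the partition into similarity classes is {M1}, {M2, M3}.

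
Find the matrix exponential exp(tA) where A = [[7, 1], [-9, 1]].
A has Jordan form J = [[4, 1], [0, 4]] with A = PJP^{-1}, so e^{tA} = P e^{tJ} P^{-1}.

For a Jordan block J_k(λ), e^{tJ_k(λ)} = e^{λt} · (I + tN + t^2 N^2/2! + ... + t^{k-1} N^{k-1}/(k-1)!) where N is the nilpotent superdiagonal part.

Assembling the blocks and conjugating back gives the entries of e^{tA} as shown above.

e^{tA} = [[(3*t + 1)*e^{4*t}, t*e^{4*t}], [-9*t*e^{4*t}, (1 - 3*t)*e^{4*t}]]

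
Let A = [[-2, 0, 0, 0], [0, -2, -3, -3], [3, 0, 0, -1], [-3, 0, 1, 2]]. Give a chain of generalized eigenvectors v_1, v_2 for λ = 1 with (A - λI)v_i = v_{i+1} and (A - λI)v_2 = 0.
We seek v_1 ∈ ker((A - I)^2) \ ker(A - I), then set v_{i+1} = (A - I) v_i.

One such chain is v_1 = [[0, -1, 0, 1]]^T, v_2 = [[0, 0, -1, 1]]^T. Check: (A - I) v_2 = [[0, 0, 0, 0]]^T = 0.

v_1 = [[0, -1, 0, 1]]^T, v_2 = [[0, 0, -1, 1]]^T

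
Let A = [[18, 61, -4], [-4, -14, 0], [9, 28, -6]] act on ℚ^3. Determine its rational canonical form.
The invariant factors of A (the non-unit diagonal entries of the Smith normal form of xI - A over ℚ[x]) are (x + 2)(x^2 + 4), each dividing the next. The characteristic polynomial is their product, (x + 2)(x^2 + 4).

The rational canonical form is the block-diagonal matrix of companion matrices C(f_i):
R = [[0, 0, -8], [1, 0, -4], [0, 1, -2]].

Note the characteristic polynomial does not split into linear factors over ℚ, so A has no Jordan form over ℚ; the rational canonical form exists over any field.

R = [[0, 0, -8], [1, 0, -4], [0, 1, -2]]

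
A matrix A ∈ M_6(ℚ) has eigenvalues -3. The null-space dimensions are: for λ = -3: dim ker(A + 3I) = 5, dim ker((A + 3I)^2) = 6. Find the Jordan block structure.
λ = -3: successive nullity increments [5, 1] count blocks of size ≥ k; block sizes are [2, 1, 1, 1, 1].

Jordan blocks: (-3, 2), (-3, 1), (-3, 1), (-3, 1), (-3, 1)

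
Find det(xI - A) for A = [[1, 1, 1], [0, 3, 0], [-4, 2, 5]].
xI - A = [[x - 1, -1, -1], [0, x - 3, 0], [4, -2, x - 5]].

Expanding det(xI - A) along the first row:
det(xI - A) = + (x - 1)·det([[x - 3, 0], [-2, x - 5]]) - (-1)·det([[0, 0], [4, x - 5]]) + (-1)·det([[0, x - 3], [4, -2]]).

Evaluating gives χ_A(x) = x^3 - 9x^2 + 27x - 27 = (x - 3)^3.

χ_A(x) = (x - 3)^3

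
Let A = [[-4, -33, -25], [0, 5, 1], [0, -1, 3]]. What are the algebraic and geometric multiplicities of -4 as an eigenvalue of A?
algebraic multiplicity 1, geometric multiplicity 1

The characteristic polynomial is (x - 4)^2(x + 4), so the factor x + 4 appears with exponent 1: the algebraic multiplicity is 1.

rank(A + 4I) = 2, so the eigenspace has dimension 3 - 2 = 1: the geometric multiplicity is 1.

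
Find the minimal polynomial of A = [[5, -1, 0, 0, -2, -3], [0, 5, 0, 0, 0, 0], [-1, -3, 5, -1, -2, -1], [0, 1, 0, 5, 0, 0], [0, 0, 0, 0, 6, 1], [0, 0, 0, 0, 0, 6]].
m_A(x) = (x - 6)^2(x - 5)^2

The characteristic polynomial factors as (x - 6)^2(x - 5)^4. The minimal polynomial is ∏(x - λ)^{k_λ} where k_λ is the size of the largest Jordan block at λ.

For λ = 5: rank(A - 5I) = 4, and the largest Jordan block has size 2 (the smallest k with rank((A - 5I)^k) = rank((A - 5I)^(k+1))).
For λ = 6: rank(A - 6I) = 5, and the largest Jordan block has size 2 (the smallest k with rank((A - 6I)^k) = rank((A - 6I)^(k+1))).

So m_A(x) = (x - 6)^2(x - 5)^2.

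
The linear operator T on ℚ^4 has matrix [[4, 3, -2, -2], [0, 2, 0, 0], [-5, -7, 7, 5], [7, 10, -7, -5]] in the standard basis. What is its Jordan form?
The characteristic polynomial is det(xI - A) = (x - 2)^4, so the eigenvalues are 2 (algebraic multiplicity 4).

For λ = 2: rank(A - 2I) = 2, rank((A - 2I)^2) = 0. The eigenspace has dimension 4 - 2 = 2, so there are 2 Jordan blocks; the rank sequence gives block sizes [2, 2].

Assembling the blocks gives the Jordan form J above.

J = [[2, 1, 0, 0], [0, 2, 0, 0], [0, 0, 2, 1], [0, 0, 0, 2]]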